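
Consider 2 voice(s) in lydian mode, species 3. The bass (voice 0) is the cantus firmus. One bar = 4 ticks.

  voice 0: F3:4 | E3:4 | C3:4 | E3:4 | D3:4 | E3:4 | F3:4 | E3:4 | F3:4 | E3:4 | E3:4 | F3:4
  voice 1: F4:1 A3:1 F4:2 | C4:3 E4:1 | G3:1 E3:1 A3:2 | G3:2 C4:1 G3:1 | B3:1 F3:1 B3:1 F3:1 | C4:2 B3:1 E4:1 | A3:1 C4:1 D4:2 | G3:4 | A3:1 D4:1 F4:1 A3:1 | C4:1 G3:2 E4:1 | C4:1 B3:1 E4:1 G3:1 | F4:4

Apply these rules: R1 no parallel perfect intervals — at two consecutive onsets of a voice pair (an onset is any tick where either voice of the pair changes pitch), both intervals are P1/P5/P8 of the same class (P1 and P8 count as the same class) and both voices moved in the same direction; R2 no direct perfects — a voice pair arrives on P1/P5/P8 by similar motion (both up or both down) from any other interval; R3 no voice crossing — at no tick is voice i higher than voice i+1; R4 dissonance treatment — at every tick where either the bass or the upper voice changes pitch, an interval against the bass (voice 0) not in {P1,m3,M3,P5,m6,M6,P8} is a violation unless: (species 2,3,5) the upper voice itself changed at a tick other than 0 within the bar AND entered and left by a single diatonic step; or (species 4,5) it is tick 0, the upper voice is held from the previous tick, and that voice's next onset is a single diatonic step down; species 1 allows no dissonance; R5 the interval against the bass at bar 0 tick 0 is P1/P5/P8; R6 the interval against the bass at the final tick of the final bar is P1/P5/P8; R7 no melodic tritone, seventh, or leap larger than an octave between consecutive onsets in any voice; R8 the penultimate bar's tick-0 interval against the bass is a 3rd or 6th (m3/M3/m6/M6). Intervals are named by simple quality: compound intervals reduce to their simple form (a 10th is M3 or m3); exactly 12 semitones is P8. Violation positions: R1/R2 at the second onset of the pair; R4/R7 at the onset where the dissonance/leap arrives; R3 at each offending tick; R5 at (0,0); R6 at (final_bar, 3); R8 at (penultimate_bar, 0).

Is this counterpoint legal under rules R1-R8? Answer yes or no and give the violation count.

No (6 violations)

bar 0: v0=F3 v1=F4 (P8)
bar 1: v0=E3 v1=C4 (m6)
bar 2: v0=C3 v1=G3 (P5)
bar 3: v0=E3 v1=G3 (m3)
bar 4: v0=D3 v1=B3 (M6)
bar 5: v0=E3 v1=C4 (m6)
bar 6: v0=F3 v1=A3 (M3)
bar 7: v0=E3 v1=G3 (m3)
bar 8: v0=F3 v1=A3 (M3)
bar 9: v0=E3 v1=C4 (m6)
bar 10: v0=E3 v1=C4 (m6)
bar 11: v0=F3 v1=F4 (P8)
  R2 @ bar2.0: E3/E4 P8 -> C3/G3 P5 similar
  R7 @ bar4.1: B3->F3 leap 6st
  R7 @ bar4.2: F3->B3 leap 6st
  R7 @ bar4.3: B3->F3 leap 6st
  R2 @ bar11.0: E3/G3 m3 -> F3/F4 P8 similar
  R7 @ bar11.0: G3->F4 leap 10st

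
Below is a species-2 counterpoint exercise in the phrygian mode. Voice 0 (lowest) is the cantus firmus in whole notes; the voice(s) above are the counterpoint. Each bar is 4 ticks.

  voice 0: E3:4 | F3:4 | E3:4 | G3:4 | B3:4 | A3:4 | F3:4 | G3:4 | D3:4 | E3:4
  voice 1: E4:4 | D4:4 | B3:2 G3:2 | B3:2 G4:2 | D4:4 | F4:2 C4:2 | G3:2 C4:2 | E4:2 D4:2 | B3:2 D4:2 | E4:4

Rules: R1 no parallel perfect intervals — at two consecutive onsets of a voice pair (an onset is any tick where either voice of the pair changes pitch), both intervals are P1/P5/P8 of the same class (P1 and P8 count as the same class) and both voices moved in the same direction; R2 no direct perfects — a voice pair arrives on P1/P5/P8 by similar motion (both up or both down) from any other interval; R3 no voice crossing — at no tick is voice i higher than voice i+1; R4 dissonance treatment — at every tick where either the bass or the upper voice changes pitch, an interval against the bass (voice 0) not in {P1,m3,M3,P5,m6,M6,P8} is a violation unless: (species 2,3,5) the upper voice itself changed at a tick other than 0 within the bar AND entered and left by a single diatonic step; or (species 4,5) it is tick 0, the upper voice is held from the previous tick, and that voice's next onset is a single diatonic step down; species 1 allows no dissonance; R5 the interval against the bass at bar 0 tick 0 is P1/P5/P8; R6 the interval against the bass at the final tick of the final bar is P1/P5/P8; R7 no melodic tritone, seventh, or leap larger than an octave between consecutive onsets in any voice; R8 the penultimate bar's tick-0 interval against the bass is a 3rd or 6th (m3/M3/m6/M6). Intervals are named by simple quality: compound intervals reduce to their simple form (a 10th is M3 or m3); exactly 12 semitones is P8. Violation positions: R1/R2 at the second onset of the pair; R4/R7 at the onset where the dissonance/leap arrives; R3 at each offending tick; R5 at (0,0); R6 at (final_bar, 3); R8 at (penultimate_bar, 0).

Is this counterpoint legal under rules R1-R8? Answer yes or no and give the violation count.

No (3 violations)

bar 0: v0=E3 v1=E4 (P8)
bar 1: v0=F3 v1=D4 (M6)
bar 2: v0=E3 v1=B3 (P5)
bar 3: v0=G3 v1=B3 (M3)
bar 4: v0=B3 v1=D4 (m3)
bar 5: v0=A3 v1=F4 (m6)
bar 6: v0=F3 v1=G3 (M2)
bar 7: v0=G3 v1=E4 (M6)
bar 8: v0=D3 v1=B3 (M6)
bar 9: v0=E3 v1=E4 (P8)
  R2 @ bar2.0: F3/D4 M6 -> E3/B3 P5 similar
  R4 @ bar6.0: F3/G3 M2 untreated
  R1 @ bar9.0: D3/D4 P8 -> E3/E4 P8 similar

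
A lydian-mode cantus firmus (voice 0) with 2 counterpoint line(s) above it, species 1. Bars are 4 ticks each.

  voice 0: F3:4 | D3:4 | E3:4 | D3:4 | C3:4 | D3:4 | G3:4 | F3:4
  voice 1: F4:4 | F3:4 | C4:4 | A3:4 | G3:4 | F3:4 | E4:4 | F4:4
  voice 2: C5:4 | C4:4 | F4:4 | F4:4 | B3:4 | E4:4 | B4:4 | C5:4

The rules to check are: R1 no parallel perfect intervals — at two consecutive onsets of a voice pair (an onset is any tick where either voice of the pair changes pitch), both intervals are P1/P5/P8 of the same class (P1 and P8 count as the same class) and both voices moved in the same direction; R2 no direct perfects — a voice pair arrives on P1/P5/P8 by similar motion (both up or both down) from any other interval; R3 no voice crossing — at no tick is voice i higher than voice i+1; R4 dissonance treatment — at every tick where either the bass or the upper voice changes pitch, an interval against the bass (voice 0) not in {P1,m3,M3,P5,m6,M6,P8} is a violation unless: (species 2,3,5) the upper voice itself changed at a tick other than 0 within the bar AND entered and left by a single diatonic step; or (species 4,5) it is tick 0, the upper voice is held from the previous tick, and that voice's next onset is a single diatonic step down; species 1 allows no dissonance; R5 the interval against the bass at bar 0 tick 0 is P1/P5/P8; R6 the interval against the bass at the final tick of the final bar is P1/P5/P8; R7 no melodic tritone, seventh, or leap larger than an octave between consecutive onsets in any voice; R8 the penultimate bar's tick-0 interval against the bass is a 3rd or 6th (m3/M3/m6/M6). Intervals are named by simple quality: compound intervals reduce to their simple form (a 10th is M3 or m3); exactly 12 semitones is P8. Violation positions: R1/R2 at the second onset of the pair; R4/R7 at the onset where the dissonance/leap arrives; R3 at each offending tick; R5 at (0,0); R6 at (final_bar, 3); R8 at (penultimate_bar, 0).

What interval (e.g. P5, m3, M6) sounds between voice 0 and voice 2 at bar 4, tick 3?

voice 0=C3 voice 2=B3 -> M7

M7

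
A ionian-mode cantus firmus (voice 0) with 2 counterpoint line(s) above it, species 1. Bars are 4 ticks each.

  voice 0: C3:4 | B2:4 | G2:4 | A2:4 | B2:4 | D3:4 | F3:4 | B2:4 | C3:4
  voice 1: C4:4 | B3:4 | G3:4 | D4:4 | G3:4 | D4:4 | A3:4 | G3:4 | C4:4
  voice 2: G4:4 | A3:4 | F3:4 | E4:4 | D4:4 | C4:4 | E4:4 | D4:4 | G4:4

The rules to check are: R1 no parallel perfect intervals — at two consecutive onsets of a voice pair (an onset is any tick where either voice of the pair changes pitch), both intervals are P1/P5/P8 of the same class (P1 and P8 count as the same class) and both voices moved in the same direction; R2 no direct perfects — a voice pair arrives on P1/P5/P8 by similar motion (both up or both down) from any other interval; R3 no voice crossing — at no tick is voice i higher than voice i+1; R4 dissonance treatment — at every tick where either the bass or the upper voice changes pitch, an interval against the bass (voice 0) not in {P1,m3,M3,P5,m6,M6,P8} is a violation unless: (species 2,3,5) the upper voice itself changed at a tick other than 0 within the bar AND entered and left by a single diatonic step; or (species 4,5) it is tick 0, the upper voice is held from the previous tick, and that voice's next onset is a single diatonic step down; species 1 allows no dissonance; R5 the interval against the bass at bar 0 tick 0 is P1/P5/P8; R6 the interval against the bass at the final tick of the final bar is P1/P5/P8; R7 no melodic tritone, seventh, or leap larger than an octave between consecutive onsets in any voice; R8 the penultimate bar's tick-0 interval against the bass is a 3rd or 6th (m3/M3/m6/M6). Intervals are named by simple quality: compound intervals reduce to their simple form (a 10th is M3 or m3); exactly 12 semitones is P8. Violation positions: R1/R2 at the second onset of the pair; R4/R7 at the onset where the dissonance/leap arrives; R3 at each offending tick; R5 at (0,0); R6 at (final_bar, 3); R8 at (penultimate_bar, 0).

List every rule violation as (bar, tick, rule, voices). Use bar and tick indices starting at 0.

(1, 0, R1, (0, 1))
(1, 0, R3, (1, 2))
(1, 0, R4, (0, 2))
(1, 0, R7, (2,))
(1, 1, R3, (1, 2))
(1, 2, R3, (1, 2))
(1, 3, R3, (1, 2))
(2, 0, R1, (0, 1))
(2, 0, R3, (1, 2))
(2, 0, R4, (0, 2))
(2, 1, R3, (1, 2))
(2, 2, R3, (1, 2))
(2, 3, R3, (1, 2))
(3, 0, R2, (0, 2))
(3, 0, R4, (0, 1))
(3, 0, R7, (2,))
(4, 0, R2, (1, 2))
(5, 0, R2, (0, 1))
(5, 0, R3, (1, 2))
(5, 0, R4, (0, 2))
(5, 1, R3, (1, 2))
(5, 2, R3, (1, 2))
(5, 3, R3, (1, 2))
(6, 0, R4, (0, 2))
(7, 0, R1, (1, 2))
(7, 0, R7, (0,))
(8, 0, R1, (1, 2))
(8, 0, R2, (0, 1))
(8, 0, R2, (0, 2))

bar 0: v0=C3 v1=C4 v2=G4 downbeat P5
bar 1: v0=B2 v1=B3 v2=A3 downbeat m7
bar 2: v0=G2 v1=G3 v2=F3 downbeat m7
bar 3: v0=A2 v1=D4 v2=E4 downbeat P5
bar 4: v0=B2 v1=G3 v2=D4 downbeat m3
bar 5: v0=D3 v1=D4 v2=C4 downbeat m7
bar 6: v0=F3 v1=A3 v2=E4 downbeat M7
bar 7: v0=B2 v1=G3 v2=D4 downbeat m3
bar 8: v0=C3 v1=C4 v2=G4 downbeat P5
  -> R1 @ bar 1 tick 0 v(0, 1): C3/C4 P8 -> B2/B3 P8 similar
  -> R3 @ bar 1 tick 0 v(1, 2): B3 above A3
  -> R4 @ bar 1 tick 0 v(0, 2): B2/A3 m7 untreated
  -> R7 @ bar 1 tick 0 v(2,): G4->A3 leap 10st
  -> R3 @ bar 1 tick 1 v(1, 2): B3 above A3
  -> R3 @ bar 1 tick 2 v(1, 2): B3 above A3
  -> R3 @ bar 1 tick 3 v(1, 2): B3 above A3
  -> R1 @ bar 2 tick 0 v(0, 1): B2/B3 P8 -> G2/G3 P8 similar
  -> R3 @ bar 2 tick 0 v(1, 2): G3 above F3
  -> R4 @ bar 2 tick 0 v(0, 2): G2/F3 m7 untreated
  -> R3 @ bar 2 tick 1 v(1, 2): G3 above F3
  -> R3 @ bar 2 tick 2 v(1, 2): G3 above F3
  -> R3 @ bar 2 tick 3 v(1, 2): G3 above F3
  -> R2 @ bar 3 tick 0 v(0, 2): G2/F3 m7 -> A2/E4 P5 similar
  -> R4 @ bar 3 tick 0 v(0, 1): A2/D4 P4 untreated
  -> R7 @ bar 3 tick 0 v(2,): F3->E4 leap 11st
  -> R2 @ bar 4 tick 0 v(1, 2): D4/E4 M2 -> G3/D4 P5 similar
  -> R2 @ bar 5 tick 0 v(0, 1): B2/G3 m6 -> D3/D4 P8 similar
  -> R3 @ bar 5 tick 0 v(1, 2): D4 above C4
  -> R4 @ bar 5 tick 0 v(0, 2): D3/C4 m7 untreated
  -> R3 @ bar 5 tick 1 v(1, 2): D4 above C4
  -> R3 @ bar 5 tick 2 v(1, 2): D4 above C4
  -> R3 @ bar 5 tick 3 v(1, 2): D4 above C4
  -> R4 @ bar 6 tick 0 v(0, 2): F3/E4 M7 untreated
  -> R1 @ bar 7 tick 0 v(1, 2): A3/E4 P5 -> G3/D4 P5 similar
  -> R7 @ bar 7 tick 0 v(0,): F3->B2 leap 6st
  -> R1 @ bar 8 tick 0 v(1, 2): G3/D4 P5 -> C4/G4 P5 similar
  -> R2 @ bar 8 tick 0 v(0, 1): B2/G3 m6 -> C3/C4 P8 similar
  -> R2 @ bar 8 tick 0 v(0, 2): B2/D4 m3 -> C3/G4 P5 similar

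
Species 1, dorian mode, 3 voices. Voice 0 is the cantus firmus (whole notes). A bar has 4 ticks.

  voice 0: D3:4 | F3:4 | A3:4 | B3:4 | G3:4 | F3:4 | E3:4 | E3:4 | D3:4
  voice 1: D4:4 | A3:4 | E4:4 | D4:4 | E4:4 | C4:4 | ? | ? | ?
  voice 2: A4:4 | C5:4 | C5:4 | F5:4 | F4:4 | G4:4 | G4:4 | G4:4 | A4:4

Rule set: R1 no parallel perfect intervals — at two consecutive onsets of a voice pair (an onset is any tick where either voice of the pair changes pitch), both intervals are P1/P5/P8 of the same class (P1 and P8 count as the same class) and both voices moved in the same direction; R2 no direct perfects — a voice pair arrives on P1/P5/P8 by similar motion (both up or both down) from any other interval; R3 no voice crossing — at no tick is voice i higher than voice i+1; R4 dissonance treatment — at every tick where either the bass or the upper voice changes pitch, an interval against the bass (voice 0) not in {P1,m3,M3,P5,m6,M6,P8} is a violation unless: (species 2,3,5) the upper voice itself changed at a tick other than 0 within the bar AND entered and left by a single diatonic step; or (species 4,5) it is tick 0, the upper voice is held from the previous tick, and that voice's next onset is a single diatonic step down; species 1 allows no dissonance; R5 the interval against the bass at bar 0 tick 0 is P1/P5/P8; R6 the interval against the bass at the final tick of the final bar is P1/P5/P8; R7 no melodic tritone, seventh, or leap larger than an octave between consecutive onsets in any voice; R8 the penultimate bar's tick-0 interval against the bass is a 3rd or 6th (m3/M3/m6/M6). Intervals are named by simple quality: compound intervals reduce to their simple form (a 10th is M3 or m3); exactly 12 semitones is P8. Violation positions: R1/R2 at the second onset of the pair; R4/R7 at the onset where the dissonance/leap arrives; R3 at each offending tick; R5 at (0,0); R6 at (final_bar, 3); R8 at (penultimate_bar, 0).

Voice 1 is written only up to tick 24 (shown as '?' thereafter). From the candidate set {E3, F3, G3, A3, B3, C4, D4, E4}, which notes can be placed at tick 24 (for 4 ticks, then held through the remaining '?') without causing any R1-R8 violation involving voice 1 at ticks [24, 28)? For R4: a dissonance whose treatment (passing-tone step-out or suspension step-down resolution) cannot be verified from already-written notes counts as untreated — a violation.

E3: violates R2
F3: violates R4
G3: legal
A3: violates R4
B3: violates R1
C4: legal
D4: violates R4
E4: legal

{C4, E4, G3}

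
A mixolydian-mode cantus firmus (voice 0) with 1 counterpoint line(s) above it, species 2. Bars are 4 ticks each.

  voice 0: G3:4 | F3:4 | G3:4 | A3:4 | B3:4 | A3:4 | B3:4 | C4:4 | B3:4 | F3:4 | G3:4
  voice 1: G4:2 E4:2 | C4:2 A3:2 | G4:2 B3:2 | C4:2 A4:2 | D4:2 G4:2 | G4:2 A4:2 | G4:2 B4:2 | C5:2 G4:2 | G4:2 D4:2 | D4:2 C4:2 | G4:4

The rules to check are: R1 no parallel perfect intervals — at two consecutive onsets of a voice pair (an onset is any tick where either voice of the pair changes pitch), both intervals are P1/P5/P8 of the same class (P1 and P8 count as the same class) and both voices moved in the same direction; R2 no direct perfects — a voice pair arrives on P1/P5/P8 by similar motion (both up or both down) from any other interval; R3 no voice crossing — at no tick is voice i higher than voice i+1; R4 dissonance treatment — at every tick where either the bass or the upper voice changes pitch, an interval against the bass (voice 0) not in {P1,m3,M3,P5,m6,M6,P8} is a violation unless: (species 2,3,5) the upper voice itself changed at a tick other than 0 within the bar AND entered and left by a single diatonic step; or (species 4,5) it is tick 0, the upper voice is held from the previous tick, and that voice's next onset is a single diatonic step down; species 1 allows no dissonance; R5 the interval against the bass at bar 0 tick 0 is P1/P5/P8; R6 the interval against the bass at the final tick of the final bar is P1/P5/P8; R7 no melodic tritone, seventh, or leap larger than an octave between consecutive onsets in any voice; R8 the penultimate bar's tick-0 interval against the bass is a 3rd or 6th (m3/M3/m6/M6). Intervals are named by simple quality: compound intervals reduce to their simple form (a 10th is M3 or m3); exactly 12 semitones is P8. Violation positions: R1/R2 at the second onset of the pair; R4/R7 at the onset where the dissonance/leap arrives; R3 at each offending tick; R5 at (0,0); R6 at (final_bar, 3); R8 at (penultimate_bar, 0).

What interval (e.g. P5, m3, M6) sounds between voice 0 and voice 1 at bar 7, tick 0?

P8

voice 0=C4 voice 1=C5 -> P8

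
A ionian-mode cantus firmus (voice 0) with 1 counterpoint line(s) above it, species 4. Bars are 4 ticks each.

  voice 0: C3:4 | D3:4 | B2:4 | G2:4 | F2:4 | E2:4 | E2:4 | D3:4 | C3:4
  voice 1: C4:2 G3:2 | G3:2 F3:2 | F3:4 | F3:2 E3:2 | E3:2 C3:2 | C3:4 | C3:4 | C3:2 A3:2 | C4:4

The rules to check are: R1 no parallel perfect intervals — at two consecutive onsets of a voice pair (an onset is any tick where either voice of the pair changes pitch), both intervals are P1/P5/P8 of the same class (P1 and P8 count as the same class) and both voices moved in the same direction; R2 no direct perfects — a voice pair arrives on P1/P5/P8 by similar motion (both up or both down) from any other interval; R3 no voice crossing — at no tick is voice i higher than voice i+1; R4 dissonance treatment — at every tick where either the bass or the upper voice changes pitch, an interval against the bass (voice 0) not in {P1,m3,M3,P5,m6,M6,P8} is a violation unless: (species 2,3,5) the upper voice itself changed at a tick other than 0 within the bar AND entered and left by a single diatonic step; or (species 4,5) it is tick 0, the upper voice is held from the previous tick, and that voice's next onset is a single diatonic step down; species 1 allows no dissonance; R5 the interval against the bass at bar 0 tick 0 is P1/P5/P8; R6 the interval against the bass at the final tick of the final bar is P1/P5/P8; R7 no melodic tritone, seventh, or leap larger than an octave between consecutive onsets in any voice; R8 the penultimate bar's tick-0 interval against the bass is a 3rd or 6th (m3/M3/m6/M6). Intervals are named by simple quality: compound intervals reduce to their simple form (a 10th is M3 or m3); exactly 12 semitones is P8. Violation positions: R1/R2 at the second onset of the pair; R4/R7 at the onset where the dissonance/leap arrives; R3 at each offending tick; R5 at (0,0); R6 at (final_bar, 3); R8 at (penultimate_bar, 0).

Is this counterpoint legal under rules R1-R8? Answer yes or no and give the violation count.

No (6 violations)

bar 0: v0=C3 v1=C4 (P8)
bar 1: v0=D3 v1=G3 (P4)
bar 2: v0=B2 v1=F3 (TT)
bar 3: v0=G2 v1=F3 (m7)
bar 4: v0=F2 v1=E3 (M7)
bar 5: v0=E2 v1=C3 (m6)
bar 6: v0=E2 v1=C3 (m6)
bar 7: v0=D3 v1=C3 (M2)
bar 8: v0=C3 v1=C4 (P8)
  R4 @ bar4.0: F2/E3 M7 untreated
  R3 @ bar7.0: D3 above C3
  R4 @ bar7.0: D3/C3 M2 untreated
  R7 @ bar7.0: E2->D3 leap 10st
  R8 @ bar7.0: penult M2 not 3rd/6th
  R3 @ bar7.1: D3 above C3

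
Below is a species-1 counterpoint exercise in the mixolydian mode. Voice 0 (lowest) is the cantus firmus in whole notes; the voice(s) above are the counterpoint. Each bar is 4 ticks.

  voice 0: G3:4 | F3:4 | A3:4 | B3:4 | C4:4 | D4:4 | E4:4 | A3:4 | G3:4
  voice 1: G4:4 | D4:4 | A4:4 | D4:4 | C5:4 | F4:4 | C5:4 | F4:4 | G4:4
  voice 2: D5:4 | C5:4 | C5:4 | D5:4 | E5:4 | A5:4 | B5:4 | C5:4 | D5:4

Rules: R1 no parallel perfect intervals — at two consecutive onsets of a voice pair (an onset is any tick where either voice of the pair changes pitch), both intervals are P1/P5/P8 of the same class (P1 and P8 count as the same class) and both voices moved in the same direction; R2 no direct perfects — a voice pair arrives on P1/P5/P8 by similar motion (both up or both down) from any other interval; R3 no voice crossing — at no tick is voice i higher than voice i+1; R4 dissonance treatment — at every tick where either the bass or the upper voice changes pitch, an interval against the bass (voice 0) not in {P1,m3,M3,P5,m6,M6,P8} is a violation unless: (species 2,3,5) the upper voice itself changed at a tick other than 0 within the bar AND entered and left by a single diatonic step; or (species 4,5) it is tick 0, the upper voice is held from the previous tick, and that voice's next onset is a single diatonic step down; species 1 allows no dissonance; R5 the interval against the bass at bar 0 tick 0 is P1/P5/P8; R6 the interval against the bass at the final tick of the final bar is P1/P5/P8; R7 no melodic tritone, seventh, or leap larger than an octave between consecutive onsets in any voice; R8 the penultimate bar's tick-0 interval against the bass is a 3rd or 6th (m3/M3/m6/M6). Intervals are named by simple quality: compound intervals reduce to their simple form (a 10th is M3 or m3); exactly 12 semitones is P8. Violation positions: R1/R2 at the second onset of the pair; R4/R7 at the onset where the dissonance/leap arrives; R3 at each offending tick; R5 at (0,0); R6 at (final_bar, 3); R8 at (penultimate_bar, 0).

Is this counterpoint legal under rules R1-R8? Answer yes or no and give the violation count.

No (9 violations)

bar 0: v0=G3 v1=G4 v2=D5 (P5)
bar 1: v0=F3 v1=D4 v2=C5 (P5)
bar 2: v0=A3 v1=A4 v2=C5 (m3)
bar 3: v0=B3 v1=D4 v2=D5 (m3)
bar 4: v0=C4 v1=C5 v2=E5 (M3)
bar 5: v0=D4 v1=F4 v2=A5 (P5)
bar 6: v0=E4 v1=C5 v2=B5 (P5)
bar 7: v0=A3 v1=F4 v2=C5 (m3)
bar 8: v0=G3 v1=G4 v2=D5 (P5)
  R1 @ bar1.0: G3/D5 P5 -> F3/C5 P5 similar
  R2 @ bar2.0: F3/D4 M6 -> A3/A4 P8 similar
  R2 @ bar4.0: B3/D4 m3 -> C4/C5 P8 similar
  R7 @ bar4.0: D4->C5 leap 10st
  R2 @ bar5.0: C4/E5 M3 -> D4/A5 P5 similar
  R1 @ bar6.0: D4/A5 P5 -> E4/B5 P5 similar
  R2 @ bar7.0: C5/B5 M7 -> F4/C5 P5 similar
  R7 @ bar7.0: B5->C5 leap 11st
  R1 @ bar8.0: F4/C5 P5 -> G4/D5 P5 similar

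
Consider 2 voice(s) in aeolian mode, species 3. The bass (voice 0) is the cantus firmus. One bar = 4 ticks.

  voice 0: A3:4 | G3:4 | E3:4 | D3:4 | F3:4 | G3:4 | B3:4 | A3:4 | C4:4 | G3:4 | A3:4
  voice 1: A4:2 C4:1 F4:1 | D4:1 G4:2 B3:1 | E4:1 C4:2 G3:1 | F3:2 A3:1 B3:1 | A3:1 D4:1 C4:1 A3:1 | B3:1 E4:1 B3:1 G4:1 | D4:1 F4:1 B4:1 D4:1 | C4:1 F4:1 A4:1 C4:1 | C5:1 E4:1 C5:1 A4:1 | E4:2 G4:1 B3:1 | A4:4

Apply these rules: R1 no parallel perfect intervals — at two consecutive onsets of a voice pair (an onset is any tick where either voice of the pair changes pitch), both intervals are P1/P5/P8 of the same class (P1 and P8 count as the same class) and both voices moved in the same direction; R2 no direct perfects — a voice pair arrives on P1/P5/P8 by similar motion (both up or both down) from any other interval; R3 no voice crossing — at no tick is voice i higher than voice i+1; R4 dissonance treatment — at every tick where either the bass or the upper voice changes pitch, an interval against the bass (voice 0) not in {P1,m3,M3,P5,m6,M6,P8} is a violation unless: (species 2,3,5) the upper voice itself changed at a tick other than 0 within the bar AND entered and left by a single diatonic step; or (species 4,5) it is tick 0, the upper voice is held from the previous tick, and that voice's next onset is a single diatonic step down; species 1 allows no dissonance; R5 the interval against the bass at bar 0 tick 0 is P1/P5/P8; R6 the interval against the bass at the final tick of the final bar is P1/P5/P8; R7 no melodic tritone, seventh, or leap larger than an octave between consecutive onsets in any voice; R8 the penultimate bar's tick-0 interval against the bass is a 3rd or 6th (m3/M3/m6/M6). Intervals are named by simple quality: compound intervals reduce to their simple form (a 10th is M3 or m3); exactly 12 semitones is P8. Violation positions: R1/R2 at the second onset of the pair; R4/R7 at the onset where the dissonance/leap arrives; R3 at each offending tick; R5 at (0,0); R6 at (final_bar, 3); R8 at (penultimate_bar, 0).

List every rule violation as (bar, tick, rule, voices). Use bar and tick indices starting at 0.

(1, 0, R2, (0, 1))
(6, 1, R4, (0, 1))
(6, 2, R7, (1,))
(8, 0, R2, (0, 1))
(10, 0, R2, (0, 1))
(10, 0, R7, (1,))

bar 0: v0=A3 v1=A4 downbeat P8
bar 1: v0=G3 v1=D4 downbeat P5
bar 2: v0=E3 v1=E4 downbeat P8
bar 3: v0=D3 v1=F3 downbeat m3
bar 4: v0=F3 v1=A3 downbeat M3
bar 5: v0=G3 v1=B3 downbeat M3
bar 6: v0=B3 v1=D4 downbeat m3
bar 7: v0=A3 v1=C4 downbeat m3
bar 8: v0=C4 v1=C5 downbeat P8
bar 9: v0=G3 v1=E4 downbeat M6
bar 10: v0=A3 v1=A4 downbeat P8
  -> R2 @ bar 1 tick 0 v(0, 1): A3/F4 m6 -> G3/D4 P5 similar
  -> R4 @ bar 6 tick 1 v(0, 1): B3/F4 TT untreated
  -> R7 @ bar 6 tick 2 v(1,): F4->B4 leap 6st
  -> R2 @ bar 8 tick 0 v(0, 1): A3/C4 m3 -> C4/C5 P8 similar
  -> R2 @ bar 10 tick 0 v(0, 1): G3/B3 M3 -> A3/A4 P8 similar
  -> R7 @ bar 10 tick 0 v(1,): B3->A4 leap 10st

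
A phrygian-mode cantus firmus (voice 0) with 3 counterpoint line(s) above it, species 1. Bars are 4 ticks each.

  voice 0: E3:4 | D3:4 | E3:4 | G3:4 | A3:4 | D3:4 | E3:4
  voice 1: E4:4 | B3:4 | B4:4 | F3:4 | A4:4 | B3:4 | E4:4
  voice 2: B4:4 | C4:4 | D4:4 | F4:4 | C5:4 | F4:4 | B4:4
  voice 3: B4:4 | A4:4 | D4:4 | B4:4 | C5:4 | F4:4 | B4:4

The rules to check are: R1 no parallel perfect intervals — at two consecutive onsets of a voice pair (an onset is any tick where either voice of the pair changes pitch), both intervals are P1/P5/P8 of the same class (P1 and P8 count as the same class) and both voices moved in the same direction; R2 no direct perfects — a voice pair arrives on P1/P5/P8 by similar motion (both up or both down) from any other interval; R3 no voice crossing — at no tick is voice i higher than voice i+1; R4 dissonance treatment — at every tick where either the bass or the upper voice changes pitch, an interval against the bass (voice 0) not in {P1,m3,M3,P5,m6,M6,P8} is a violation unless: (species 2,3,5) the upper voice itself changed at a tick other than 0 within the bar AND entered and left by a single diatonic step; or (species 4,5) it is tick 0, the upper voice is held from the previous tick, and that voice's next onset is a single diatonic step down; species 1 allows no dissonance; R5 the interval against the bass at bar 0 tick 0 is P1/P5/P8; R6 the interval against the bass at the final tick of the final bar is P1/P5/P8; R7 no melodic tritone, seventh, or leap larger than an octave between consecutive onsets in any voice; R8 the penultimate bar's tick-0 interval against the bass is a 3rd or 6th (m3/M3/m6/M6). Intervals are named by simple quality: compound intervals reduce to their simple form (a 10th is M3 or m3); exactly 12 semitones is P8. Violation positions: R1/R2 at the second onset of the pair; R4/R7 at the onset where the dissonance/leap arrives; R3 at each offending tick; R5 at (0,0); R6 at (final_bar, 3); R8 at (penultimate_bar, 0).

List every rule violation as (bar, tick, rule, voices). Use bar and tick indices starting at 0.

(1, 0, R1, (0, 3))
(1, 0, R4, (0, 2))
(1, 0, R7, (2,))
(2, 0, R2, (0, 1))
(2, 0, R3, (1, 2))
(2, 0, R4, (0, 2))
(2, 0, R4, (0, 3))
(2, 1, R3, (1, 2))
(2, 2, R3, (1, 2))
(2, 3, R3, (1, 2))
(3, 0, R3, (0, 1))
(3, 0, R4, (0, 1))
(3, 0, R4, (0, 2))
(3, 0, R7, (1,))
(3, 1, R3, (0, 1))
(3, 2, R3, (0, 1))
(3, 3, R3, (0, 1))
(4, 0, R2, (0, 1))
(4, 0, R2, (2, 3))
(4, 0, R7, (1,))
(5, 0, R1, (2, 3))
(5, 0, R7, (1,))
(6, 0, R1, (2, 3))
(6, 0, R2, (0, 1))
(6, 0, R2, (0, 2))
(6, 0, R2, (0, 3))
(6, 0, R2, (1, 2))
(6, 0, R2, (1, 3))
(6, 0, R7, (2,))
(6, 0, R7, (3,))

bar 0: v0=E3 v1=E4 v2=B4 v3=B4 downbeat P5
bar 1: v0=D3 v1=B3 v2=C4 v3=A4 downbeat P5
bar 2: v0=E3 v1=B4 v2=D4 v3=D4 downbeat m7
bar 3: v0=G3 v1=F3 v2=F4 v3=B4 downbeat M3
bar 4: v0=A3 v1=A4 v2=C5 v3=C5 downbeat m3
bar 5: v0=D3 v1=B3 v2=F4 v3=F4 downbeat m3
bar 6: v0=E3 v1=E4 v2=B4 v3=B4 downbeat P5
  -> R1 @ bar 1 tick 0 v(0, 3): E3/B4 P5 -> D3/A4 P5 similar
  -> R4 @ bar 1 tick 0 v(0, 2): D3/C4 m7 untreated
  -> R7 @ bar 1 tick 0 v(2,): B4->C4 leap 11st
  -> R2 @ bar 2 tick 0 v(0, 1): D3/B3 M6 -> E3/B4 P5 similar
  -> R3 @ bar 2 tick 0 v(1, 2): B4 above D4
  -> R4 @ bar 2 tick 0 v(0, 2): E3/D4 m7 untreated
  -> R4 @ bar 2 tick 0 v(0, 3): E3/D4 m7 untreated
  -> R3 @ bar 2 tick 1 v(1, 2): B4 above D4
  -> R3 @ bar 2 tick 2 v(1, 2): B4 above D4
  -> R3 @ bar 2 tick 3 v(1, 2): B4 above D4
  -> R3 @ bar 3 tick 0 v(0, 1): G3 above F3
  -> R4 @ bar 3 tick 0 v(0, 1): G3/F3 M2 untreated
  -> R4 @ bar 3 tick 0 v(0, 2): G3/F4 m7 untreated
  -> R7 @ bar 3 tick 0 v(1,): B4->F3 leap 18st
  -> R3 @ bar 3 tick 1 v(0, 1): G3 above F3
  -> R3 @ bar 3 tick 2 v(0, 1): G3 above F3
  -> R3 @ bar 3 tick 3 v(0, 1): G3 above F3
  -> R2 @ bar 4 tick 0 v(0, 1): G3/F3 M2 -> A3/A4 P8 similar
  -> R2 @ bar 4 tick 0 v(2, 3): F4/B4 TT -> C5/C5 P1 similar
  -> R7 @ bar 4 tick 0 v(1,): F3->A4 leap 16st
  -> R1 @ bar 5 tick 0 v(2, 3): C5/C5 P1 -> F4/F4 P1 similar
  -> R7 @ bar 5 tick 0 v(1,): A4->B3 leap 10st
  -> R1 @ bar 6 tick 0 v(2, 3): F4/F4 P1 -> B4/B4 P1 similar
  -> R2 @ bar 6 tick 0 v(0, 1): D3/B3 M6 -> E3/E4 P8 similar
  -> R2 @ bar 6 tick 0 v(0, 2): D3/F4 m3 -> E3/B4 P5 similar
  -> R2 @ bar 6 tick 0 v(0, 3): D3/F4 m3 -> E3/B4 P5 similar
  -> R2 @ bar 6 tick 0 v(1, 2): B3/F4 TT -> E4/B4 P5 similar
  -> R2 @ bar 6 tick 0 v(1, 3): B3/F4 TT -> E4/B4 P5 similar
  -> R7 @ bar 6 tick 0 v(2,): F4->B4 leap 6st
  -> R7 @ bar 6 tick 0 v(3,): F4->B4 leap 6st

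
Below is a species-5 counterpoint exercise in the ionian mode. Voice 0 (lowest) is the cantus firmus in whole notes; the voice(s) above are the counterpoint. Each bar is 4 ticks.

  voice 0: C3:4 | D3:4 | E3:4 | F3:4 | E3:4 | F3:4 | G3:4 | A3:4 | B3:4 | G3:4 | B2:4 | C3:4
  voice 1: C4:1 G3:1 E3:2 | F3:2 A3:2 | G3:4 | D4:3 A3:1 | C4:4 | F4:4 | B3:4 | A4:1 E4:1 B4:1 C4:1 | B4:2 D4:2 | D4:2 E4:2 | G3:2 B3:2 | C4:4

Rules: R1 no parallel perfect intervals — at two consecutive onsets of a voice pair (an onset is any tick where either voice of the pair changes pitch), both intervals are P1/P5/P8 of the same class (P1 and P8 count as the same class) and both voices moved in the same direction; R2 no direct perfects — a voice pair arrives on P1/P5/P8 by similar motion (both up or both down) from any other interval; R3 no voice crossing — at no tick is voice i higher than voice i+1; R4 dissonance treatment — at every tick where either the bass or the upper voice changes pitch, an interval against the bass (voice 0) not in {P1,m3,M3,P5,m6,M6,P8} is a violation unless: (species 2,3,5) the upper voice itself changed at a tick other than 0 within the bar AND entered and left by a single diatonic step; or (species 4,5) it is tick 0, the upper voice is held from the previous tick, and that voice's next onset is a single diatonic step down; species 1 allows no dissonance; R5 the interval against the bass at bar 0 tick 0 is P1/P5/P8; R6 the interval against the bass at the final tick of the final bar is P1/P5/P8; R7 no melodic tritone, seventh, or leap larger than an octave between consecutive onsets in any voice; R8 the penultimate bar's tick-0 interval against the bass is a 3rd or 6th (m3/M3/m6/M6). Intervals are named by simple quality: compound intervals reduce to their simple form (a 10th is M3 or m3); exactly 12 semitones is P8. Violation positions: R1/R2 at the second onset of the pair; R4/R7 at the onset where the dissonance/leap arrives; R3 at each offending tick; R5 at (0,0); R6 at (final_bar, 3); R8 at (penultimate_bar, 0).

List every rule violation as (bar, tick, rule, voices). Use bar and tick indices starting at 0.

(5, 0, R2, (0, 1))
(6, 0, R7, (1,))
(7, 0, R2, (0, 1))
(7, 0, R7, (1,))
(7, 2, R4, (0, 1))
(7, 3, R7, (1,))
(8, 0, R2, (0, 1))
(8, 0, R7, (1,))
(11, 0, R1, (0, 1))

bar 0: v0=C3 v1=C4 downbeat P8
bar 1: v0=D3 v1=F3 downbeat m3
bar 2: v0=E3 v1=G3 downbeat m3
bar 3: v0=F3 v1=D4 downbeat M6
bar 4: v0=E3 v1=C4 downbeat m6
bar 5: v0=F3 v1=F4 downbeat P8
bar 6: v0=G3 v1=B3 downbeat M3
bar 7: v0=A3 v1=A4 downbeat P8
bar 8: v0=B3 v1=B4 downbeat P8
bar 9: v0=G3 v1=D4 downbeat P5
bar 10: v0=B2 v1=G3 downbeat m6
bar 11: v0=C3 v1=C4 downbeat P8
  -> R2 @ bar 5 tick 0 v(0, 1): E3/C4 m6 -> F3/F4 P8 similar
  -> R7 @ bar 6 tick 0 v(1,): F4->B3 leap 6st
  -> R2 @ bar 7 tick 0 v(0, 1): G3/B3 M3 -> A3/A4 P8 similar
  -> R7 @ bar 7 tick 0 v(1,): B3->A4 leap 10st
  -> R4 @ bar 7 tick 2 v(0, 1): A3/B4 M2 untreated
  -> R7 @ bar 7 tick 3 v(1,): B4->C4 leap 11st
  -> R2 @ bar 8 tick 0 v(0, 1): A3/C4 m3 -> B3/B4 P8 similar
  -> R7 @ bar 8 tick 0 v(1,): C4->B4 leap 11st
  -> R1 @ bar 11 tick 0 v(0, 1): B2/B3 P8 -> C3/C4 P8 similar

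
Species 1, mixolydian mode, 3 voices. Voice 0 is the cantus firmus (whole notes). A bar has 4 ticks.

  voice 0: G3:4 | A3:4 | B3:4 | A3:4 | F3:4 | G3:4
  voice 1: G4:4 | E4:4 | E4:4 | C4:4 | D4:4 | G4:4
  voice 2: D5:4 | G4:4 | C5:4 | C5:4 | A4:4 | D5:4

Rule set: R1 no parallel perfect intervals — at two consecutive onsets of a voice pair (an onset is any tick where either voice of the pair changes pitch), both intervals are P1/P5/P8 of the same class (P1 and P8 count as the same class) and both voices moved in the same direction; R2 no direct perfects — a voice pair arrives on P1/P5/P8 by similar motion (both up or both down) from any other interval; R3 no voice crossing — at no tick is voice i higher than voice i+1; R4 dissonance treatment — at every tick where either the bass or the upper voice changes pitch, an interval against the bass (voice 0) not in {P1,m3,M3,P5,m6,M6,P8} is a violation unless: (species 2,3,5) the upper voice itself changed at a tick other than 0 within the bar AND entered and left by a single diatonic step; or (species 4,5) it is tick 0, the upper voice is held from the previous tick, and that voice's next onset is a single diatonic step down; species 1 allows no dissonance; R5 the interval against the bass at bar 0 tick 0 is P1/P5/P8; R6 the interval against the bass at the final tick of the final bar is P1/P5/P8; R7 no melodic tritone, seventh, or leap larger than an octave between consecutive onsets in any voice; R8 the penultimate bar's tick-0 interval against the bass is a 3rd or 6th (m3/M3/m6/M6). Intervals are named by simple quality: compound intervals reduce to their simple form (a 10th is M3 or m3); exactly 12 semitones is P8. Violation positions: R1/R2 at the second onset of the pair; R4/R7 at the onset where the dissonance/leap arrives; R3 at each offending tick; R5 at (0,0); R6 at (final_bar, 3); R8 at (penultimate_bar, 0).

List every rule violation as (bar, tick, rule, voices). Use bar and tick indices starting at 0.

bar 0: v0=G3 v1=G4 v2=D5 downbeat P5
bar 1: v0=A3 v1=E4 v2=G4 downbeat m7
bar 2: v0=B3 v1=E4 v2=C5 downbeat m2
bar 3: v0=A3 v1=C4 v2=C5 downbeat m3
bar 4: v0=F3 v1=D4 v2=A4 downbeat M3
bar 5: v0=G3 v1=G4 v2=D5 downbeat P5
  -> R4 @ bar 1 tick 0 v(0, 2): A3/G4 m7 untreated
  -> R4 @ bar 2 tick 0 v(0, 1): B3/E4 P4 untreated
  -> R4 @ bar 2 tick 0 v(0, 2): B3/C5 m2 untreated
  -> R1 @ bar 5 tick 0 v(1, 2): D4/A4 P5 -> G4/D5 P5 similar
  -> R2 @ bar 5 tick 0 v(0, 1): F3/D4 M6 -> G3/G4 P8 similar
  -> R2 @ bar 5 tick 0 v(0, 2): F3/A4 M3 -> G3/D5 P5 similar

(1, 0, R4, (0, 2))
(2, 0, R4, (0, 1))
(2, 0, R4, (0, 2))
(5, 0, R1, (1, 2))
(5, 0, R2, (0, 1))
(5, 0, R2, (0, 2))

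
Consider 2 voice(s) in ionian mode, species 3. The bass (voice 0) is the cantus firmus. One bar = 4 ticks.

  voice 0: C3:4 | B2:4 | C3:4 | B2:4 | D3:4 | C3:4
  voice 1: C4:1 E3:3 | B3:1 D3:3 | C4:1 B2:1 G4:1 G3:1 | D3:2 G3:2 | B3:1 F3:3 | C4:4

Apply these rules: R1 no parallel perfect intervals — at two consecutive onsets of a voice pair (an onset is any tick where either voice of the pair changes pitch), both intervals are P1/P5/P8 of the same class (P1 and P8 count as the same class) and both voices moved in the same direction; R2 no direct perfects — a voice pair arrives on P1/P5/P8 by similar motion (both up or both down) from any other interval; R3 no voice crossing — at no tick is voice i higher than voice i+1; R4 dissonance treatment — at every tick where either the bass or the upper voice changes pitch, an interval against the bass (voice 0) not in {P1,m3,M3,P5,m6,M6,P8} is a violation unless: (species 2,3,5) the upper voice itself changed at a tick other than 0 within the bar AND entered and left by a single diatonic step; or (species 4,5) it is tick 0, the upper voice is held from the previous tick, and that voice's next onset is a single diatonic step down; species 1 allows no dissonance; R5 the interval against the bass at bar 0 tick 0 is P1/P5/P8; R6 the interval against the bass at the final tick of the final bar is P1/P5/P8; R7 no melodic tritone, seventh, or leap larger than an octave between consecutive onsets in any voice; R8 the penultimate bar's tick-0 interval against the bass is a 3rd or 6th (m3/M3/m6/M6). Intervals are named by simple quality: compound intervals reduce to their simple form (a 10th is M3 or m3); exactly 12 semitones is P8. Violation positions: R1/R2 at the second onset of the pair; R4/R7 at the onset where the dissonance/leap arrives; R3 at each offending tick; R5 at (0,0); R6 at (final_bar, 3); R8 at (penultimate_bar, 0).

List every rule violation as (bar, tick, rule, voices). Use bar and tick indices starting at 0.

(2, 0, R2, (0, 1))
(2, 0, R7, (1,))
(2, 1, R3, (0, 1))
(2, 1, R4, (0, 1))
(2, 1, R7, (1,))
(2, 2, R7, (1,))
(4, 1, R7, (1,))

bar 0: v0=C3 v1=C4 downbeat P8
bar 1: v0=B2 v1=B3 downbeat P8
bar 2: v0=C3 v1=C4 downbeat P8
bar 3: v0=B2 v1=D3 downbeat m3
bar 4: v0=D3 v1=B3 downbeat M6
bar 5: v0=C3 v1=C4 downbeat P8
  -> R2 @ bar 2 tick 0 v(0, 1): B2/D3 m3 -> C3/C4 P8 similar
  -> R7 @ bar 2 tick 0 v(1,): D3->C4 leap 10st
  -> R3 @ bar 2 tick 1 v(0, 1): C3 above B2
  -> R4 @ bar 2 tick 1 v(0, 1): C3/B2 m2 untreated
  -> R7 @ bar 2 tick 1 v(1,): C4->B2 leap 13st
  -> R7 @ bar 2 tick 2 v(1,): B2->G4 leap 20st
  -> R7 @ bar 4 tick 1 v(1,): B3->F3 leap 6st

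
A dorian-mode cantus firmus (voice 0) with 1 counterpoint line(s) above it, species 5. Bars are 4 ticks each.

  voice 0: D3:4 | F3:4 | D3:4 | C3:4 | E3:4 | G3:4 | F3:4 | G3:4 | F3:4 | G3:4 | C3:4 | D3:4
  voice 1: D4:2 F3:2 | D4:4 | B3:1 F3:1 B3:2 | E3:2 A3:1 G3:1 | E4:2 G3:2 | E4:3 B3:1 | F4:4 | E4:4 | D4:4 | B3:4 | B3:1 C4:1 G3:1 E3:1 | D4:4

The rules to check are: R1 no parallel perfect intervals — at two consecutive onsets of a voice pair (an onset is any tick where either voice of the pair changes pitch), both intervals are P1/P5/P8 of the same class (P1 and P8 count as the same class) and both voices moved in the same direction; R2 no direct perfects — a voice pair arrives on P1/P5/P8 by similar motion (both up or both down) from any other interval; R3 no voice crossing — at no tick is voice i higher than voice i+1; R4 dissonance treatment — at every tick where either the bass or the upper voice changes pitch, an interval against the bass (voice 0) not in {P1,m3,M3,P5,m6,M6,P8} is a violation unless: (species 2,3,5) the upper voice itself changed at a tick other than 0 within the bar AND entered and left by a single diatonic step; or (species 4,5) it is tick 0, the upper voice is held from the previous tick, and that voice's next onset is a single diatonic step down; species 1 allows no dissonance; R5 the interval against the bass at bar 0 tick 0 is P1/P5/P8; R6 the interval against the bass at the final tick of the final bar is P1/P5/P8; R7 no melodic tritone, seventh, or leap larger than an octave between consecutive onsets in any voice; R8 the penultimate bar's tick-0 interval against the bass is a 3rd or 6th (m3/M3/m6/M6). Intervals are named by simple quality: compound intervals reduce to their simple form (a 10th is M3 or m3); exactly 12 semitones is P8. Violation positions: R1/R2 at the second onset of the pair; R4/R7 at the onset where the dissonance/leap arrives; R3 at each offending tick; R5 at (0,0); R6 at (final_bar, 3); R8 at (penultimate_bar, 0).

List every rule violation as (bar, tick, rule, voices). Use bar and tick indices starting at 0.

(2, 1, R7, (1,))
(2, 2, R7, (1,))
(4, 0, R2, (0, 1))
(6, 0, R7, (1,))
(10, 0, R4, (0, 1))
(10, 0, R8, (0, 1))
(11, 0, R2, (0, 1))
(11, 0, R7, (1,))

bar 0: v0=D3 v1=D4 downbeat P8
bar 1: v0=F3 v1=D4 downbeat M6
bar 2: v0=D3 v1=B3 downbeat M6
bar 3: v0=C3 v1=E3 downbeat M3
bar 4: v0=E3 v1=E4 downbeat P8
bar 5: v0=G3 v1=E4 downbeat M6
bar 6: v0=F3 v1=F4 downbeat P8
bar 7: v0=G3 v1=E4 downbeat M6
bar 8: v0=F3 v1=D4 downbeat M6
bar 9: v0=G3 v1=B3 downbeat M3
bar 10: v0=C3 v1=B3 downbeat M7
bar 11: v0=D3 v1=D4 downbeat P8
  -> R7 @ bar 2 tick 1 v(1,): B3->F3 leap 6st
  -> R7 @ bar 2 tick 2 v(1,): F3->B3 leap 6st
  -> R2 @ bar 4 tick 0 v(0, 1): C3/G3 P5 -> E3/E4 P8 similar
  -> R7 @ bar 6 tick 0 v(1,): B3->F4 leap 6st
  -> R4 @ bar 10 tick 0 v(0, 1): C3/B3 M7 untreated
  -> R8 @ bar 10 tick 0 v(0, 1): penult M7 not 3rd/6th
  -> R2 @ bar 11 tick 0 v(0, 1): C3/E3 M3 -> D3/D4 P8 similar
  -> R7 @ bar 11 tick 0 v(1,): E3->D4 leap 10st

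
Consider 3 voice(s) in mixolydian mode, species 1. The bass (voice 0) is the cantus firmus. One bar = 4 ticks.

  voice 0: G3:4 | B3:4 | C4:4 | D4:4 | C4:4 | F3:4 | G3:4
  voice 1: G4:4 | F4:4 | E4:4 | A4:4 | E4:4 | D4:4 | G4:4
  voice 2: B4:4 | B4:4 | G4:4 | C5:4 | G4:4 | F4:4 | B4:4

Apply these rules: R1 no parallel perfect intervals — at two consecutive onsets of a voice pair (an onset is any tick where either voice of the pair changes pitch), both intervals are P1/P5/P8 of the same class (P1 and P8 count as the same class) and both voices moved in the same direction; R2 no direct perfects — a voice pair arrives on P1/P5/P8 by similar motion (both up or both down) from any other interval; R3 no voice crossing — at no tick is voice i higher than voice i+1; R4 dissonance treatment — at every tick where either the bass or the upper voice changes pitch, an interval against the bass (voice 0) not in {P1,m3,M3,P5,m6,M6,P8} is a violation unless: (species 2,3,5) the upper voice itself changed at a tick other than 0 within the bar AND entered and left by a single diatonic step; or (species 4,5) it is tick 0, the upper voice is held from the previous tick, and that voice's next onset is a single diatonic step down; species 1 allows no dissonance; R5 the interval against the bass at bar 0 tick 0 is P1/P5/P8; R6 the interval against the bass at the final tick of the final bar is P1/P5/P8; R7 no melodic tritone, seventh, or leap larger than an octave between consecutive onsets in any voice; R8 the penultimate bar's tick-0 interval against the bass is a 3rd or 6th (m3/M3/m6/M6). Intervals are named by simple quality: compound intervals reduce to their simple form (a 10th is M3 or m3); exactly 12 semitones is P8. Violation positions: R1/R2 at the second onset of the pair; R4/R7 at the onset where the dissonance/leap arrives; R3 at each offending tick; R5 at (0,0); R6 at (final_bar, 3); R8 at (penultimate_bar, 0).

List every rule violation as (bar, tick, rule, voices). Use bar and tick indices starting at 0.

(0, 0, R5, (0, 2))
(1, 0, R4, (0, 1))
(3, 0, R2, (0, 1))
(3, 0, R4, (0, 2))
(4, 0, R2, (0, 2))
(5, 0, R2, (0, 2))
(5, 0, R8, (0, 2))
(6, 0, R2, (0, 1))
(6, 0, R7, (2,))
(6, 3, R6, (0, 2))

bar 0: v0=G3 v1=G4 v2=B4 downbeat M3
bar 1: v0=B3 v1=F4 v2=B4 downbeat P8
bar 2: v0=C4 v1=E4 v2=G4 downbeat P5
bar 3: v0=D4 v1=A4 v2=C5 downbeat m7
bar 4: v0=C4 v1=E4 v2=G4 downbeat P5
bar 5: v0=F3 v1=D4 v2=F4 downbeat P8
bar 6: v0=G3 v1=G4 v2=B4 downbeat M3
  -> R5 @ bar 0 tick 0 v(0, 2): opens on M3
  -> R4 @ bar 1 tick 0 v(0, 1): B3/F4 TT untreated
  -> R2 @ bar 3 tick 0 v(0, 1): C4/E4 M3 -> D4/A4 P5 similar
  -> R4 @ bar 3 tick 0 v(0, 2): D4/C5 m7 untreated
  -> R2 @ bar 4 tick 0 v(0, 2): D4/C5 m7 -> C4/G4 P5 similar
  -> R2 @ bar 5 tick 0 v(0, 2): C4/G4 P5 -> F3/F4 P8 similar
  -> R8 @ bar 5 tick 0 v(0, 2): penult P8 not 3rd/6th
  -> R2 @ bar 6 tick 0 v(0, 1): F3/D4 M6 -> G3/G4 P8 similar
  -> R7 @ bar 6 tick 0 v(2,): F4->B4 leap 6st
  -> R6 @ bar 6 tick 3 v(0, 2): closes on M3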